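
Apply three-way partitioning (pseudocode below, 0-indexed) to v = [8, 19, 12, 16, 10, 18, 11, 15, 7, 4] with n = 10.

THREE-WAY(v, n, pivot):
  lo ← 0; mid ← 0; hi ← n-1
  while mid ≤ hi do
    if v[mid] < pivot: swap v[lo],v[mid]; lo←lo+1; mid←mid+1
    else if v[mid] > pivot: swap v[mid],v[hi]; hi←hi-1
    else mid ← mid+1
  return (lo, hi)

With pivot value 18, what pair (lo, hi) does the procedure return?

(8, 8)

pivot = 18; lo=0, mid=0, hi=9
v[mid]=8<18: swap v[0],v[0]; lo=1,mid=1 → [8, 19, 12, 16, 10, 18, 11, 15, 7, 4]
v[mid]=19>18: swap v[1],v[9]; hi=8 → [8, 4, 12, 16, 10, 18, 11, 15, 7, 19]
v[mid]=4<18: swap v[1],v[1]; lo=2,mid=2 → [8, 4, 12, 16, 10, 18, 11, 15, 7, 19]
v[mid]=12<18: swap v[2],v[2]; lo=3,mid=3 → [8, 4, 12, 16, 10, 18, 11, 15, 7, 19]
v[mid]=16<18: swap v[3],v[3]; lo=4,mid=4 → [8, 4, 12, 16, 10, 18, 11, 15, 7, 19]
v[mid]=10<18: swap v[4],v[4]; lo=5,mid=5 → [8, 4, 12, 16, 10, 18, 11, 15, 7, 19]
v[mid]=18=18: mid=6
v[mid]=11<18: swap v[5],v[6]; lo=6,mid=7 → [8, 4, 12, 16, 10, 11, 18, 15, 7, 19]
v[mid]=15<18: swap v[6],v[7]; lo=7,mid=8 → [8, 4, 12, 16, 10, 11, 15, 18, 7, 19]
v[mid]=7<18: swap v[7],v[8]; lo=8,mid=9 → [8, 4, 12, 16, 10, 11, 15, 7, 18, 19]
end: lo=8, hi=8; v = [8, 4, 12, 16, 10, 11, 15, 7, 18, 19]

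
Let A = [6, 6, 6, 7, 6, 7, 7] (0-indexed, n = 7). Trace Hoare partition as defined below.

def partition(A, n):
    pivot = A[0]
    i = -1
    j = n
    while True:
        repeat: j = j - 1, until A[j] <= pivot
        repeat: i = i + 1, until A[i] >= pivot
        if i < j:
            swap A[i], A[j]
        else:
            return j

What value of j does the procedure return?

1

pivot=6
j stops at 4 (6), i stops at 0 (6); swap ⇒ [6, 6, 6, 7, 6, 7, 7]
j stops at 2 (6), i stops at 1 (6); swap ⇒ [6, 6, 6, 7, 6, 7, 7]
j stops at 1, i stops at 2; i≥j ⇒ return 1. A=[6, 6, 6, 7, 6, 7, 7]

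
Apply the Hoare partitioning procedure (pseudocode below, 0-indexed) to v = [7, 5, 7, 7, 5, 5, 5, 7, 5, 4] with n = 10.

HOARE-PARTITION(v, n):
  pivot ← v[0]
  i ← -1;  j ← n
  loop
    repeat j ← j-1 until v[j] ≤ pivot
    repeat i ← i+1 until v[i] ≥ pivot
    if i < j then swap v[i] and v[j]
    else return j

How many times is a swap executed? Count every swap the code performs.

pivot = v[0] = 7; i = -1, j = 10
j→9 (v[9]=4≤7), i→0 (v[0]=7≥7); i<j, swap → [4, 5, 7, 7, 5, 5, 5, 7, 5, 7]
j→8 (v[8]=5≤7), i→2 (v[2]=7≥7); i<j, swap → [4, 5, 5, 7, 5, 5, 5, 7, 7, 7]
j→7 (v[7]=7≤7), i→3 (v[3]=7≥7); i<j, swap → [4, 5, 5, 7, 5, 5, 5, 7, 7, 7]
j→6, i→7; i≥j, return j=6. v = [4, 5, 5, 7, 5, 5, 5, 7, 7, 7]

3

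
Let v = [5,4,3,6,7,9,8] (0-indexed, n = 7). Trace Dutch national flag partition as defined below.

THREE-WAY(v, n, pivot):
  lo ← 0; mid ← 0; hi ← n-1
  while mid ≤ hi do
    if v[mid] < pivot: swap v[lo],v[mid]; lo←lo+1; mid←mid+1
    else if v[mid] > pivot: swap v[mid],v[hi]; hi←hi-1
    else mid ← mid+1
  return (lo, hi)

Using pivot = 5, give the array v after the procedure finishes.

lo=0 mid=0 hi=6
5=5: mid=1
4<5: swap(0,1), lo=1 mid=2 ⇒ [4,5,3,6,7,9,8]
3<5: swap(1,2), lo=2 mid=3 ⇒ [4,3,5,6,7,9,8]
6>5: swap(3,6), hi=5 ⇒ [4,3,5,8,7,9,6]
8>5: swap(3,5), hi=4 ⇒ [4,3,5,9,7,8,6]
9>5: swap(3,4), hi=3 ⇒ [4,3,5,7,9,8,6]
7>5: swap(3,3), hi=2 ⇒ [4,3,5,7,9,8,6]
done. lo=2 hi=2; v=[4,3,5,7,9,8,6]

[4,3,5,7,9,8,6]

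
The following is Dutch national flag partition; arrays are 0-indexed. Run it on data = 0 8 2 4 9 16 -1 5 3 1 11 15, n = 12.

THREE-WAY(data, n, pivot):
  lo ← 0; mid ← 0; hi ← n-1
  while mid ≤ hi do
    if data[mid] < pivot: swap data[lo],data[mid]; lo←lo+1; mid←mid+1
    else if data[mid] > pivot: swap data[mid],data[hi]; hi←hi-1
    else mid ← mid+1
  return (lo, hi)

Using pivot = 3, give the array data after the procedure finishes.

lo=0 mid=0 hi=11
0<3: swap(0,0), lo=1 mid=1 ⇒ 0 8 2 4 9 16 -1 5 3 1 11 15
8>3: swap(1,11), hi=10 ⇒ 0 15 2 4 9 16 -1 5 3 1 11 8
15>3: swap(1,10), hi=9 ⇒ 0 11 2 4 9 16 -1 5 3 1 15 8
11>3: swap(1,9), hi=8 ⇒ 0 1 2 4 9 16 -1 5 3 11 15 8
1<3: swap(1,1), lo=2 mid=2 ⇒ 0 1 2 4 9 16 -1 5 3 11 15 8
2<3: swap(2,2), lo=3 mid=3 ⇒ 0 1 2 4 9 16 -1 5 3 11 15 8
4>3: swap(3,8), hi=7 ⇒ 0 1 2 3 9 16 -1 5 4 11 15 8
3=3: mid=4
9>3: swap(4,7), hi=6 ⇒ 0 1 2 3 5 16 -1 9 4 11 15 8
5>3: swap(4,6), hi=5 ⇒ 0 1 2 3 -1 16 5 9 4 11 15 8
-1<3: swap(3,4), lo=4 mid=5 ⇒ 0 1 2 -1 3 16 5 9 4 11 15 8
16>3: swap(5,5), hi=4 ⇒ 0 1 2 -1 3 16 5 9 4 11 15 8
done. lo=4 hi=4; data=0 1 2 -1 3 16 5 9 4 11 15 8

0 1 2 -1 3 16 5 9 4 11 15 8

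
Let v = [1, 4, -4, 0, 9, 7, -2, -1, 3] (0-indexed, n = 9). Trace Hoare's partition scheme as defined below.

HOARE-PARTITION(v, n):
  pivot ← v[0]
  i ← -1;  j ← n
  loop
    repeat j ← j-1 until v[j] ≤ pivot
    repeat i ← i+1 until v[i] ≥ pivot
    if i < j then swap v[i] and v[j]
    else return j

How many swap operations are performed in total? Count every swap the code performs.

pivot = v[0] = 1; i = -1, j = 9
j→7 (v[7]=-1≤1), i→0 (v[0]=1≥1); i<j, swap → [-1, 4, -4, 0, 9, 7, -2, 1, 3]
j→6 (v[6]=-2≤1), i→1 (v[1]=4≥1); i<j, swap → [-1, -2, -4, 0, 9, 7, 4, 1, 3]
j→3, i→4; i≥j, return j=3. v = [-1, -2, -4, 0, 9, 7, 4, 1, 3]

2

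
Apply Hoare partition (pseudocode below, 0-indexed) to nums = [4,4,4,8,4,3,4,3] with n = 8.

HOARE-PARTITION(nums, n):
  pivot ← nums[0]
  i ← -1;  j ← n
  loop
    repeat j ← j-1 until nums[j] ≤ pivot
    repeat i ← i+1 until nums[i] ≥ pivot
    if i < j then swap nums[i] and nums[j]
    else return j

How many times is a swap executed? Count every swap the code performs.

4

pivot = nums[0] = 4; i = -1, j = 8
j→7 (nums[7]=3≤4), i→0 (nums[0]=4≥4); i<j, swap → [3,4,4,8,4,3,4,4]
j→6 (nums[6]=4≤4), i→1 (nums[1]=4≥4); i<j, swap → [3,4,4,8,4,3,4,4]
j→5 (nums[5]=3≤4), i→2 (nums[2]=4≥4); i<j, swap → [3,4,3,8,4,4,4,4]
j→4 (nums[4]=4≤4), i→3 (nums[3]=8≥4); i<j, swap → [3,4,3,4,8,4,4,4]
j→3, i→4; i≥j, return j=3. nums = [3,4,3,4,8,4,4,4]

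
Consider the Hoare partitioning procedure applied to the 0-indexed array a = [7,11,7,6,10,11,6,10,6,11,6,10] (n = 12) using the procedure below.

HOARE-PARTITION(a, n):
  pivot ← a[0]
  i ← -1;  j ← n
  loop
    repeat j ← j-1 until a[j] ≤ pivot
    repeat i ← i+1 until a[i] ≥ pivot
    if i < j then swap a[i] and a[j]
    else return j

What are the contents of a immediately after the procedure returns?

pivot = a[0] = 7; i = -1, j = 12
j→10 (a[10]=6≤7), i→0 (a[0]=7≥7); i<j, swap → [6,11,7,6,10,11,6,10,6,11,7,10]
j→8 (a[8]=6≤7), i→1 (a[1]=11≥7); i<j, swap → [6,6,7,6,10,11,6,10,11,11,7,10]
j→6 (a[6]=6≤7), i→2 (a[2]=7≥7); i<j, swap → [6,6,6,6,10,11,7,10,11,11,7,10]
j→3, i→4; i≥j, return j=3. a = [6,6,6,6,10,11,7,10,11,11,7,10]

[6,6,6,6,10,11,7,10,11,11,7,10]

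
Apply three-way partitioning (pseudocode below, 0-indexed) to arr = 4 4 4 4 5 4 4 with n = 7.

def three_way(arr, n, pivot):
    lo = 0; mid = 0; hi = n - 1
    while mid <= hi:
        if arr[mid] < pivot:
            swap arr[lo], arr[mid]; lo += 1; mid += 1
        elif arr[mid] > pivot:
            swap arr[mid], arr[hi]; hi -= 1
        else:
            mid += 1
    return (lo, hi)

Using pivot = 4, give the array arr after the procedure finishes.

4 4 4 4 4 4 5

lo=0 mid=0 hi=6
4=4: mid=1
4=4: mid=2
4=4: mid=3
4=4: mid=4
5>4: swap(4,6), hi=5 ⇒ 4 4 4 4 4 4 5
4=4: mid=5
4=4: mid=6
done. lo=0 hi=5; arr=4 4 4 4 4 4 5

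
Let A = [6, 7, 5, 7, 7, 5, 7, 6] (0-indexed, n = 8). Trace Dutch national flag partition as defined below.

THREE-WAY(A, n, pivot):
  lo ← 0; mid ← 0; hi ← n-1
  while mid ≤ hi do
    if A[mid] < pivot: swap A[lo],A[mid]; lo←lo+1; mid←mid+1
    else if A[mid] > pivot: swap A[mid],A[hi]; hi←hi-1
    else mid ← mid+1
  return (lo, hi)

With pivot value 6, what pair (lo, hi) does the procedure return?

(2, 3)

pivot = 6; lo=0, mid=0, hi=7
A[mid]=6=6: mid=1
A[mid]=7>6: swap A[1],A[7]; hi=6 → [6, 6, 5, 7, 7, 5, 7, 7]
A[mid]=6=6: mid=2
A[mid]=5<6: swap A[0],A[2]; lo=1,mid=3 → [5, 6, 6, 7, 7, 5, 7, 7]
A[mid]=7>6: swap A[3],A[6]; hi=5 → [5, 6, 6, 7, 7, 5, 7, 7]
A[mid]=7>6: swap A[3],A[5]; hi=4 → [5, 6, 6, 5, 7, 7, 7, 7]
A[mid]=5<6: swap A[1],A[3]; lo=2,mid=4 → [5, 5, 6, 6, 7, 7, 7, 7]
A[mid]=7>6: swap A[4],A[4]; hi=3 → [5, 5, 6, 6, 7, 7, 7, 7]
end: lo=2, hi=3; A = [5, 5, 6, 6, 7, 7, 7, 7]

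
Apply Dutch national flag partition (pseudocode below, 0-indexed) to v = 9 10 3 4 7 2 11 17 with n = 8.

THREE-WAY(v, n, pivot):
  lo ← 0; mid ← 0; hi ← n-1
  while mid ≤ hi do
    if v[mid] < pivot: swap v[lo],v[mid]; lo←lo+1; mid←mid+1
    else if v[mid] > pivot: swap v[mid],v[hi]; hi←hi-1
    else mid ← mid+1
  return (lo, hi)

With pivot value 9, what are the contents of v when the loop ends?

2 3 4 7 9 11 17 10

pivot = 9; lo=0, mid=0, hi=7
v[mid]=9=9: mid=1
v[mid]=10>9: swap v[1],v[7]; hi=6 → 9 17 3 4 7 2 11 10
v[mid]=17>9: swap v[1],v[6]; hi=5 → 9 11 3 4 7 2 17 10
v[mid]=11>9: swap v[1],v[5]; hi=4 → 9 2 3 4 7 11 17 10
v[mid]=2<9: swap v[0],v[1]; lo=1,mid=2 → 2 9 3 4 7 11 17 10
v[mid]=3<9: swap v[1],v[2]; lo=2,mid=3 → 2 3 9 4 7 11 17 10
v[mid]=4<9: swap v[2],v[3]; lo=3,mid=4 → 2 3 4 9 7 11 17 10
v[mid]=7<9: swap v[3],v[4]; lo=4,mid=5 → 2 3 4 7 9 11 17 10
end: lo=4, hi=4; v = 2 3 4 7 9 11 17 10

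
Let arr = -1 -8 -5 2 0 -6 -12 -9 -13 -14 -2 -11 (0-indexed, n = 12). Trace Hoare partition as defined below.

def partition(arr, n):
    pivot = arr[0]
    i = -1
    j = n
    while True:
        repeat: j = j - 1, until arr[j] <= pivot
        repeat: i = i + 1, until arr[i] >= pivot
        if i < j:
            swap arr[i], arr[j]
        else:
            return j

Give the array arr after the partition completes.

-11 -8 -5 -2 -14 -6 -12 -9 -13 0 2 -1

pivot = arr[0] = -1; i = -1, j = 12
j→11 (arr[11]=-11≤-1), i→0 (arr[0]=-1≥-1); i<j, swap → -11 -8 -5 2 0 -6 -12 -9 -13 -14 -2 -1
j→10 (arr[10]=-2≤-1), i→3 (arr[3]=2≥-1); i<j, swap → -11 -8 -5 -2 0 -6 -12 -9 -13 -14 2 -1
j→9 (arr[9]=-14≤-1), i→4 (arr[4]=0≥-1); i<j, swap → -11 -8 -5 -2 -14 -6 -12 -9 -13 0 2 -1
j→8, i→9; i≥j, return j=8. arr = -11 -8 -5 -2 -14 -6 -12 -9 -13 0 2 -1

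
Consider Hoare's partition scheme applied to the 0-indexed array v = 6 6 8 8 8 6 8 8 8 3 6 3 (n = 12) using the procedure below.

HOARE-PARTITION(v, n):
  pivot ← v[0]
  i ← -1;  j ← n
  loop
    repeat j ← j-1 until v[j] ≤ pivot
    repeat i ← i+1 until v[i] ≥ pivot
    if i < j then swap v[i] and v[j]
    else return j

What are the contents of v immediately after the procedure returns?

3 6 3 6 8 8 8 8 8 8 6 6

pivot = v[0] = 6; i = -1, j = 12
j→11 (v[11]=3≤6), i→0 (v[0]=6≥6); i<j, swap → 3 6 8 8 8 6 8 8 8 3 6 6
j→10 (v[10]=6≤6), i→1 (v[1]=6≥6); i<j, swap → 3 6 8 8 8 6 8 8 8 3 6 6
j→9 (v[9]=3≤6), i→2 (v[2]=8≥6); i<j, swap → 3 6 3 8 8 6 8 8 8 8 6 6
j→5 (v[5]=6≤6), i→3 (v[3]=8≥6); i<j, swap → 3 6 3 6 8 8 8 8 8 8 6 6
j→3, i→4; i≥j, return j=3. v = 3 6 3 6 8 8 8 8 8 8 6 6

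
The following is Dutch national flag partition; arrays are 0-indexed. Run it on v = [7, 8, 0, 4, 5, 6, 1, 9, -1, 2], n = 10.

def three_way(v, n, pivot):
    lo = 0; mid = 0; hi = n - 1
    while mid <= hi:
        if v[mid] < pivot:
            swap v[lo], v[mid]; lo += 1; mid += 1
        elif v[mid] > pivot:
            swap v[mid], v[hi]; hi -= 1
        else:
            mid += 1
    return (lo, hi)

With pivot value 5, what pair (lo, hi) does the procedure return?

(5, 5)

lo=0 mid=0 hi=9
7>5: swap(0,9), hi=8 ⇒ [2, 8, 0, 4, 5, 6, 1, 9, -1, 7]
2<5: swap(0,0), lo=1 mid=1 ⇒ [2, 8, 0, 4, 5, 6, 1, 9, -1, 7]
8>5: swap(1,8), hi=7 ⇒ [2, -1, 0, 4, 5, 6, 1, 9, 8, 7]
-1<5: swap(1,1), lo=2 mid=2 ⇒ [2, -1, 0, 4, 5, 6, 1, 9, 8, 7]
0<5: swap(2,2), lo=3 mid=3 ⇒ [2, -1, 0, 4, 5, 6, 1, 9, 8, 7]
4<5: swap(3,3), lo=4 mid=4 ⇒ [2, -1, 0, 4, 5, 6, 1, 9, 8, 7]
5=5: mid=5
6>5: swap(5,7), hi=6 ⇒ [2, -1, 0, 4, 5, 9, 1, 6, 8, 7]
9>5: swap(5,6), hi=5 ⇒ [2, -1, 0, 4, 5, 1, 9, 6, 8, 7]
1<5: swap(4,5), lo=5 mid=6 ⇒ [2, -1, 0, 4, 1, 5, 9, 6, 8, 7]
done. lo=5 hi=5; v=[2, -1, 0, 4, 1, 5, 9, 6, 8, 7]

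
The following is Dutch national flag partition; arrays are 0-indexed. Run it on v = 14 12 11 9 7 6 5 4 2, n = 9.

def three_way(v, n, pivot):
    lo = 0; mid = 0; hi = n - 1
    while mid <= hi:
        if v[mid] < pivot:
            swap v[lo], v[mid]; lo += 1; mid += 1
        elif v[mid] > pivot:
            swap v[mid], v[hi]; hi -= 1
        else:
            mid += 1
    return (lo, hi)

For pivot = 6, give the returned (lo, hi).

pivot = 6; lo=0, mid=0, hi=8
v[mid]=14>6: swap v[0],v[8]; hi=7 → 2 12 11 9 7 6 5 4 14
v[mid]=2<6: swap v[0],v[0]; lo=1,mid=1 → 2 12 11 9 7 6 5 4 14
v[mid]=12>6: swap v[1],v[7]; hi=6 → 2 4 11 9 7 6 5 12 14
v[mid]=4<6: swap v[1],v[1]; lo=2,mid=2 → 2 4 11 9 7 6 5 12 14
v[mid]=11>6: swap v[2],v[6]; hi=5 → 2 4 5 9 7 6 11 12 14
v[mid]=5<6: swap v[2],v[2]; lo=3,mid=3 → 2 4 5 9 7 6 11 12 14
v[mid]=9>6: swap v[3],v[5]; hi=4 → 2 4 5 6 7 9 11 12 14
v[mid]=6=6: mid=4
v[mid]=7>6: swap v[4],v[4]; hi=3 → 2 4 5 6 7 9 11 12 14
end: lo=3, hi=3; v = 2 4 5 6 7 9 11 12 14

(3, 3)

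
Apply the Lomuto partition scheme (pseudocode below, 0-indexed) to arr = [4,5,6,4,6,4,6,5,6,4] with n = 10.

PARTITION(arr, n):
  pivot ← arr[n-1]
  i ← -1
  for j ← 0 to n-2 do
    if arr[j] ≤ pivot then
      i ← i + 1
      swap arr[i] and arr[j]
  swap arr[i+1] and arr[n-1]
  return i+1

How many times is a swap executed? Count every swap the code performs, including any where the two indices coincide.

4

pivot=4, i=-1
j=0: 4≤4, i=0, swap(0,0) ⇒ [4,5,6,4,6,4,6,5,6,4]
j=1: 5>4, skip
j=2: 6>4, skip
j=3: 4≤4, i=1, swap(1,3) ⇒ [4,4,6,5,6,4,6,5,6,4]
j=4: 6>4, skip
j=5: 4≤4, i=2, swap(2,5) ⇒ [4,4,4,5,6,6,6,5,6,4]
j=6: 6>4, skip
j=7: 5>4, skip
j=8: 6>4, skip
swap(3,9) ⇒ [4,4,4,4,6,6,6,5,6,5]; return 3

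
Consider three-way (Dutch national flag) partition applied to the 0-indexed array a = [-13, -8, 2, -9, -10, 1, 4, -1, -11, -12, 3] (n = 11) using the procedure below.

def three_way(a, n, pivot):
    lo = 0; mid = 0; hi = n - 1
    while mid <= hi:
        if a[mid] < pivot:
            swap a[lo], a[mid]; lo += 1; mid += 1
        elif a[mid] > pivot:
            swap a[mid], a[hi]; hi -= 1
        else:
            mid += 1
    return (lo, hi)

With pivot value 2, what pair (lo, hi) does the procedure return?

(8, 8)

lo=0 mid=0 hi=10
-13<2: swap(0,0), lo=1 mid=1 ⇒ [-13, -8, 2, -9, -10, 1, 4, -1, -11, -12, 3]
-8<2: swap(1,1), lo=2 mid=2 ⇒ [-13, -8, 2, -9, -10, 1, 4, -1, -11, -12, 3]
2=2: mid=3
-9<2: swap(2,3), lo=3 mid=4 ⇒ [-13, -8, -9, 2, -10, 1, 4, -1, -11, -12, 3]
-10<2: swap(3,4), lo=4 mid=5 ⇒ [-13, -8, -9, -10, 2, 1, 4, -1, -11, -12, 3]
1<2: swap(4,5), lo=5 mid=6 ⇒ [-13, -8, -9, -10, 1, 2, 4, -1, -11, -12, 3]
4>2: swap(6,10), hi=9 ⇒ [-13, -8, -9, -10, 1, 2, 3, -1, -11, -12, 4]
3>2: swap(6,9), hi=8 ⇒ [-13, -8, -9, -10, 1, 2, -12, -1, -11, 3, 4]
-12<2: swap(5,6), lo=6 mid=7 ⇒ [-13, -8, -9, -10, 1, -12, 2, -1, -11, 3, 4]
-1<2: swap(6,7), lo=7 mid=8 ⇒ [-13, -8, -9, -10, 1, -12, -1, 2, -11, 3, 4]
-11<2: swap(7,8), lo=8 mid=9 ⇒ [-13, -8, -9, -10, 1, -12, -1, -11, 2, 3, 4]
done. lo=8 hi=8; a=[-13, -8, -9, -10, 1, -12, -1, -11, 2, 3, 4]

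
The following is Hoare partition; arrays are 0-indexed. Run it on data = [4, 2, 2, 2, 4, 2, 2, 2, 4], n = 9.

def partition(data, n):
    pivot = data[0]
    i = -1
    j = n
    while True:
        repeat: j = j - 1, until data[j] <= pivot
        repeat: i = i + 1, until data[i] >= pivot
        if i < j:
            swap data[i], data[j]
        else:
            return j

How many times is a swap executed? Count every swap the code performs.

2

pivot=4
j stops at 8 (4), i stops at 0 (4); swap ⇒ [4, 2, 2, 2, 4, 2, 2, 2, 4]
j stops at 7 (2), i stops at 4 (4); swap ⇒ [4, 2, 2, 2, 2, 2, 2, 4, 4]
j stops at 6, i stops at 7; i≥j ⇒ return 6. data=[4, 2, 2, 2, 2, 2, 2, 4, 4]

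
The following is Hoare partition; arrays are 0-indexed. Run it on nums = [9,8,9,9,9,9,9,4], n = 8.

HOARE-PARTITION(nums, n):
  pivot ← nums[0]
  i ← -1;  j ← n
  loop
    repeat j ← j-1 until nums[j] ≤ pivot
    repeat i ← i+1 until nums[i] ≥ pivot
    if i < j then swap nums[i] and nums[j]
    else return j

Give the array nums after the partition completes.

pivot = nums[0] = 9; i = -1, j = 8
j→7 (nums[7]=4≤9), i→0 (nums[0]=9≥9); i<j, swap → [4,8,9,9,9,9,9,9]
j→6 (nums[6]=9≤9), i→2 (nums[2]=9≥9); i<j, swap → [4,8,9,9,9,9,9,9]
j→5 (nums[5]=9≤9), i→3 (nums[3]=9≥9); i<j, swap → [4,8,9,9,9,9,9,9]
j→4, i→4; i≥j, return j=4. nums = [4,8,9,9,9,9,9,9]

[4,8,9,9,9,9,9,9]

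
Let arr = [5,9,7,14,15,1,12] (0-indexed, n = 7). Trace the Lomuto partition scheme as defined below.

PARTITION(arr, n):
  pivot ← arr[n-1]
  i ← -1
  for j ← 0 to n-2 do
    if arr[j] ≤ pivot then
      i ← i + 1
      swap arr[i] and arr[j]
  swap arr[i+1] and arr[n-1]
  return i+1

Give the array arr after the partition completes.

[5,9,7,1,12,14,15]

pivot = arr[6] = 12; i = -1
j=0: arr[0]=5 ≤ 12 → i=0, swap arr[0],arr[0] (no change) → [5,9,7,14,15,1,12]
j=1: arr[1]=9 ≤ 12 → i=1, swap arr[1],arr[1] (no change) → [5,9,7,14,15,1,12]
j=2: arr[2]=7 ≤ 12 → i=2, swap arr[2],arr[2] (no change) → [5,9,7,14,15,1,12]
j=3: arr[3]=14 > 12 → no swap
j=4: arr[4]=15 > 12 → no swap
j=5: arr[5]=1 ≤ 12 → i=3, swap arr[3],arr[5] → [5,9,7,1,15,14,12]
final swap arr[4],arr[6] → [5,9,7,1,12,14,15]; return 4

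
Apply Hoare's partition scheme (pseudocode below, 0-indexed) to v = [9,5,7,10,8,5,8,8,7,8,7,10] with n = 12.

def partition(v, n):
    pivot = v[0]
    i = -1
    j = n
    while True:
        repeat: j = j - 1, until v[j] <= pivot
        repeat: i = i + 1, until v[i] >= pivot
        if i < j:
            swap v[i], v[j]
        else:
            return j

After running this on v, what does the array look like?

pivot=9
j stops at 10 (7), i stops at 0 (9); swap ⇒ [7,5,7,10,8,5,8,8,7,8,9,10]
j stops at 9 (8), i stops at 3 (10); swap ⇒ [7,5,7,8,8,5,8,8,7,10,9,10]
j stops at 8, i stops at 9; i≥j ⇒ return 8. v=[7,5,7,8,8,5,8,8,7,10,9,10]

[7,5,7,8,8,5,8,8,7,10,9,10]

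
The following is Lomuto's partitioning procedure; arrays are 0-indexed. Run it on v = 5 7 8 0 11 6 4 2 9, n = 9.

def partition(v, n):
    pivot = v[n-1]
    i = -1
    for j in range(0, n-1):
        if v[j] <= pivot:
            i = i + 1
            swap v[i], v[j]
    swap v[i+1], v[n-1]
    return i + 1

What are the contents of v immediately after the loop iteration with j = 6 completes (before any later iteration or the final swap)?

pivot = v[8] = 9; i = -1
j=0: v[0]=5 ≤ 9 → i=0, swap v[0],v[0] (no change) → 5 7 8 0 11 6 4 2 9
j=1: v[1]=7 ≤ 9 → i=1, swap v[1],v[1] (no change) → 5 7 8 0 11 6 4 2 9
j=2: v[2]=8 ≤ 9 → i=2, swap v[2],v[2] (no change) → 5 7 8 0 11 6 4 2 9
j=3: v[3]=0 ≤ 9 → i=3, swap v[3],v[3] (no change) → 5 7 8 0 11 6 4 2 9
j=4: v[4]=11 > 9 → no swap
j=5: v[5]=6 ≤ 9 → i=4, swap v[4],v[5] → 5 7 8 0 6 11 4 2 9
j=6: v[6]=4 ≤ 9 → i=5, swap v[5],v[6] → 5 7 8 0 6 4 11 2 9
(after j=6) v = 5 7 8 0 6 4 11 2 9

5 7 8 0 6 4 11 2 9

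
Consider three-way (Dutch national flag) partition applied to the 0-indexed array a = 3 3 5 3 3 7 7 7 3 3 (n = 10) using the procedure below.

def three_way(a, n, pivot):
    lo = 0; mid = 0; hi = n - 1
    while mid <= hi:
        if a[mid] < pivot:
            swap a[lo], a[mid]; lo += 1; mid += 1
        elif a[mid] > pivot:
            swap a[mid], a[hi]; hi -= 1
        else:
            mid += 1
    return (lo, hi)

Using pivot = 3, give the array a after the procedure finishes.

pivot = 3; lo=0, mid=0, hi=9
a[mid]=3=3: mid=1
a[mid]=3=3: mid=2
a[mid]=5>3: swap a[2],a[9]; hi=8 → 3 3 3 3 3 7 7 7 3 5
a[mid]=3=3: mid=3
a[mid]=3=3: mid=4
a[mid]=3=3: mid=5
a[mid]=7>3: swap a[5],a[8]; hi=7 → 3 3 3 3 3 3 7 7 7 5
a[mid]=3=3: mid=6
a[mid]=7>3: swap a[6],a[7]; hi=6 → 3 3 3 3 3 3 7 7 7 5
a[mid]=7>3: swap a[6],a[6]; hi=5 → 3 3 3 3 3 3 7 7 7 5
end: lo=0, hi=5; a = 3 3 3 3 3 3 7 7 7 5

3 3 3 3 3 3 7 7 7 5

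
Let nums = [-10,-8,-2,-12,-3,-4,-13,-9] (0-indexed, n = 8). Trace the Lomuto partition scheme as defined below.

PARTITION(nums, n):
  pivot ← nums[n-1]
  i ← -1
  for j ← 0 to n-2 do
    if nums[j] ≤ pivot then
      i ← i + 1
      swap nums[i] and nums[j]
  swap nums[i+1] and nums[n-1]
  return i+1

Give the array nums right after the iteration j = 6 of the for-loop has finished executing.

pivot=-9, i=-1
j=0: -10≤-9, i=0, swap(0,0) ⇒ [-10,-8,-2,-12,-3,-4,-13,-9]
j=1: -8>-9, skip
j=2: -2>-9, skip
j=3: -12≤-9, i=1, swap(1,3) ⇒ [-10,-12,-2,-8,-3,-4,-13,-9]
j=4: -3>-9, skip
j=5: -4>-9, skip
j=6: -13≤-9, i=2, swap(2,6) ⇒ [-10,-12,-13,-8,-3,-4,-2,-9]
(after j=6) nums = [-10,-12,-13,-8,-3,-4,-2,-9]

[-10,-12,-13,-8,-3,-4,-2,-9]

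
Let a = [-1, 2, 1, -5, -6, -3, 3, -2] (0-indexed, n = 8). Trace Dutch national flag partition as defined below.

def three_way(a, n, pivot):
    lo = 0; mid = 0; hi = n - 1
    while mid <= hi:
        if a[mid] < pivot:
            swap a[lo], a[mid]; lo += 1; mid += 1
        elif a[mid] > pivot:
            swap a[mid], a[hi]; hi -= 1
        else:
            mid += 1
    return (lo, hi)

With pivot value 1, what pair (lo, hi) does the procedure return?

lo=0 mid=0 hi=7
-1<1: swap(0,0), lo=1 mid=1 ⇒ [-1, 2, 1, -5, -6, -3, 3, -2]
2>1: swap(1,7), hi=6 ⇒ [-1, -2, 1, -5, -6, -3, 3, 2]
-2<1: swap(1,1), lo=2 mid=2 ⇒ [-1, -2, 1, -5, -6, -3, 3, 2]
1=1: mid=3
-5<1: swap(2,3), lo=3 mid=4 ⇒ [-1, -2, -5, 1, -6, -3, 3, 2]
-6<1: swap(3,4), lo=4 mid=5 ⇒ [-1, -2, -5, -6, 1, -3, 3, 2]
-3<1: swap(4,5), lo=5 mid=6 ⇒ [-1, -2, -5, -6, -3, 1, 3, 2]
3>1: swap(6,6), hi=5 ⇒ [-1, -2, -5, -6, -3, 1, 3, 2]
done. lo=5 hi=5; a=[-1, -2, -5, -6, -3, 1, 3, 2]

(5, 5)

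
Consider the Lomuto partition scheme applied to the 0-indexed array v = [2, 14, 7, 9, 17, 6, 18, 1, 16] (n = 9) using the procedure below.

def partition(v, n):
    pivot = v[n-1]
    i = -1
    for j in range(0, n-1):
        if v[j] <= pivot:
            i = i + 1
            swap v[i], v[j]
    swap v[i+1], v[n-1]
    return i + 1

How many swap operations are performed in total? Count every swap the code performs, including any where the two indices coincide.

pivot=16, i=-1
j=0: 2≤16, i=0, swap(0,0) ⇒ [2, 14, 7, 9, 17, 6, 18, 1, 16]
j=1: 14≤16, i=1, swap(1,1) ⇒ [2, 14, 7, 9, 17, 6, 18, 1, 16]
j=2: 7≤16, i=2, swap(2,2) ⇒ [2, 14, 7, 9, 17, 6, 18, 1, 16]
j=3: 9≤16, i=3, swap(3,3) ⇒ [2, 14, 7, 9, 17, 6, 18, 1, 16]
j=4: 17>16, skip
j=5: 6≤16, i=4, swap(4,5) ⇒ [2, 14, 7, 9, 6, 17, 18, 1, 16]
j=6: 18>16, skip
j=7: 1≤16, i=5, swap(5,7) ⇒ [2, 14, 7, 9, 6, 1, 18, 17, 16]
swap(6,8) ⇒ [2, 14, 7, 9, 6, 1, 16, 17, 18]; return 6

7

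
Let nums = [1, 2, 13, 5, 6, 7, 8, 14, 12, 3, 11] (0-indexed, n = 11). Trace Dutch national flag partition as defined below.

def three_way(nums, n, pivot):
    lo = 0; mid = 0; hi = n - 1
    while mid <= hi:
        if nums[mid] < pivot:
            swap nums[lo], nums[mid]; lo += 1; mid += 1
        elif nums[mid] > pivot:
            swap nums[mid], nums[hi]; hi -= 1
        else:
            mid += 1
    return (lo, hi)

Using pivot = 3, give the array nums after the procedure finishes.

[1, 2, 3, 6, 7, 8, 14, 12, 5, 11, 13]

lo=0 mid=0 hi=10
1<3: swap(0,0), lo=1 mid=1 ⇒ [1, 2, 13, 5, 6, 7, 8, 14, 12, 3, 11]
2<3: swap(1,1), lo=2 mid=2 ⇒ [1, 2, 13, 5, 6, 7, 8, 14, 12, 3, 11]
13>3: swap(2,10), hi=9 ⇒ [1, 2, 11, 5, 6, 7, 8, 14, 12, 3, 13]
11>3: swap(2,9), hi=8 ⇒ [1, 2, 3, 5, 6, 7, 8, 14, 12, 11, 13]
3=3: mid=3
5>3: swap(3,8), hi=7 ⇒ [1, 2, 3, 12, 6, 7, 8, 14, 5, 11, 13]
12>3: swap(3,7), hi=6 ⇒ [1, 2, 3, 14, 6, 7, 8, 12, 5, 11, 13]
14>3: swap(3,6), hi=5 ⇒ [1, 2, 3, 8, 6, 7, 14, 12, 5, 11, 13]
8>3: swap(3,5), hi=4 ⇒ [1, 2, 3, 7, 6, 8, 14, 12, 5, 11, 13]
7>3: swap(3,4), hi=3 ⇒ [1, 2, 3, 6, 7, 8, 14, 12, 5, 11, 13]
6>3: swap(3,3), hi=2 ⇒ [1, 2, 3, 6, 7, 8, 14, 12, 5, 11, 13]
done. lo=2 hi=2; nums=[1, 2, 3, 6, 7, 8, 14, 12, 5, 11, 13]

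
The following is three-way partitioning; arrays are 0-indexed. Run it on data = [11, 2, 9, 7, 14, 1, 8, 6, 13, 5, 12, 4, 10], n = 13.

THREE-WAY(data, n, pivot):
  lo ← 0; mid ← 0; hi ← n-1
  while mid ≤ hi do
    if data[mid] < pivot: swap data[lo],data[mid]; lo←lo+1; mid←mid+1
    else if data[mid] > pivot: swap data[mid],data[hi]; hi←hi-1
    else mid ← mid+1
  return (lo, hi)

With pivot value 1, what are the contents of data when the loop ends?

lo=0 mid=0 hi=12
11>1: swap(0,12), hi=11 ⇒ [10, 2, 9, 7, 14, 1, 8, 6, 13, 5, 12, 4, 11]
10>1: swap(0,11), hi=10 ⇒ [4, 2, 9, 7, 14, 1, 8, 6, 13, 5, 12, 10, 11]
4>1: swap(0,10), hi=9 ⇒ [12, 2, 9, 7, 14, 1, 8, 6, 13, 5, 4, 10, 11]
12>1: swap(0,9), hi=8 ⇒ [5, 2, 9, 7, 14, 1, 8, 6, 13, 12, 4, 10, 11]
5>1: swap(0,8), hi=7 ⇒ [13, 2, 9, 7, 14, 1, 8, 6, 5, 12, 4, 10, 11]
13>1: swap(0,7), hi=6 ⇒ [6, 2, 9, 7, 14, 1, 8, 13, 5, 12, 4, 10, 11]
6>1: swap(0,6), hi=5 ⇒ [8, 2, 9, 7, 14, 1, 6, 13, 5, 12, 4, 10, 11]
8>1: swap(0,5), hi=4 ⇒ [1, 2, 9, 7, 14, 8, 6, 13, 5, 12, 4, 10, 11]
1=1: mid=1
2>1: swap(1,4), hi=3 ⇒ [1, 14, 9, 7, 2, 8, 6, 13, 5, 12, 4, 10, 11]
14>1: swap(1,3), hi=2 ⇒ [1, 7, 9, 14, 2, 8, 6, 13, 5, 12, 4, 10, 11]
7>1: swap(1,2), hi=1 ⇒ [1, 9, 7, 14, 2, 8, 6, 13, 5, 12, 4, 10, 11]
9>1: swap(1,1), hi=0 ⇒ [1, 9, 7, 14, 2, 8, 6, 13, 5, 12, 4, 10, 11]
done. lo=0 hi=0; data=[1, 9, 7, 14, 2, 8, 6, 13, 5, 12, 4, 10, 11]

[1, 9, 7, 14, 2, 8, 6, 13, 5, 12, 4, 10, 11]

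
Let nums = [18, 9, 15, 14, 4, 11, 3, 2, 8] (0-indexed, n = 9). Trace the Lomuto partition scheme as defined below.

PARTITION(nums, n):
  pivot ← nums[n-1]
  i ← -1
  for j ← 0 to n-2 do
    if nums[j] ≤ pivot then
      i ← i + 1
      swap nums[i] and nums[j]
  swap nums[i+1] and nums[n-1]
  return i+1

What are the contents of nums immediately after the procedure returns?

pivot = nums[8] = 8; i = -1
j=0: nums[0]=18 > 8 → no swap
j=1: nums[1]=9 > 8 → no swap
j=2: nums[2]=15 > 8 → no swap
j=3: nums[3]=14 > 8 → no swap
j=4: nums[4]=4 ≤ 8 → i=0, swap nums[0],nums[4] → [4, 9, 15, 14, 18, 11, 3, 2, 8]
j=5: nums[5]=11 > 8 → no swap
j=6: nums[6]=3 ≤ 8 → i=1, swap nums[1],nums[6] → [4, 3, 15, 14, 18, 11, 9, 2, 8]
j=7: nums[7]=2 ≤ 8 → i=2, swap nums[2],nums[7] → [4, 3, 2, 14, 18, 11, 9, 15, 8]
final swap nums[3],nums[8] → [4, 3, 2, 8, 18, 11, 9, 15, 14]; return 3

[4, 3, 2, 8, 18, 11, 9, 15, 14]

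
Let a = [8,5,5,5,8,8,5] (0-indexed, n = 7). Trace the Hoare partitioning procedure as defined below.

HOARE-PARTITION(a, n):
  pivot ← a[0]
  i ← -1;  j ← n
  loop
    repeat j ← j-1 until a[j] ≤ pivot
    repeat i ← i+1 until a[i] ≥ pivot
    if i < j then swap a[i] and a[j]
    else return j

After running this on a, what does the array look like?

pivot=8
j stops at 6 (5), i stops at 0 (8); swap ⇒ [5,5,5,5,8,8,8]
j stops at 5 (8), i stops at 4 (8); swap ⇒ [5,5,5,5,8,8,8]
j stops at 4, i stops at 5; i≥j ⇒ return 4. a=[5,5,5,5,8,8,8]

[5,5,5,5,8,8,8]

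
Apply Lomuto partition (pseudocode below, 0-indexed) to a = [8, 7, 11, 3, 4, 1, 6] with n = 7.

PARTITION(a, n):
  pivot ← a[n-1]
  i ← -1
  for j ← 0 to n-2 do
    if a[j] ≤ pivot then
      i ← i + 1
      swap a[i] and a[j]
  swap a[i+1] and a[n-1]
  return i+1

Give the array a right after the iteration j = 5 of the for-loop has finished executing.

pivot=6, i=-1
j=0: 8>6, skip
j=1: 7>6, skip
j=2: 11>6, skip
j=3: 3≤6, i=0, swap(0,3) ⇒ [3, 7, 11, 8, 4, 1, 6]
j=4: 4≤6, i=1, swap(1,4) ⇒ [3, 4, 11, 8, 7, 1, 6]
j=5: 1≤6, i=2, swap(2,5) ⇒ [3, 4, 1, 8, 7, 11, 6]
(after j=5) a = [3, 4, 1, 8, 7, 11, 6]

[3, 4, 1, 8, 7, 11, 6]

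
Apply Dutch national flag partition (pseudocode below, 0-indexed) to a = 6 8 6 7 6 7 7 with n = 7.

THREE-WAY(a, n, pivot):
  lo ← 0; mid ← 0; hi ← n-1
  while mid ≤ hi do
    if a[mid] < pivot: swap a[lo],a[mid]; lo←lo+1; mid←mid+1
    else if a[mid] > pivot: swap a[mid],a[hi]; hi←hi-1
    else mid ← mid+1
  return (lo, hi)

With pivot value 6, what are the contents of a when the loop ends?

pivot = 6; lo=0, mid=0, hi=6
a[mid]=6=6: mid=1
a[mid]=8>6: swap a[1],a[6]; hi=5 → 6 7 6 7 6 7 8
a[mid]=7>6: swap a[1],a[5]; hi=4 → 6 7 6 7 6 7 8
a[mid]=7>6: swap a[1],a[4]; hi=3 → 6 6 6 7 7 7 8
a[mid]=6=6: mid=2
a[mid]=6=6: mid=3
a[mid]=7>6: swap a[3],a[3]; hi=2 → 6 6 6 7 7 7 8
end: lo=0, hi=2; a = 6 6 6 7 7 7 8

6 6 6 7 7 7 8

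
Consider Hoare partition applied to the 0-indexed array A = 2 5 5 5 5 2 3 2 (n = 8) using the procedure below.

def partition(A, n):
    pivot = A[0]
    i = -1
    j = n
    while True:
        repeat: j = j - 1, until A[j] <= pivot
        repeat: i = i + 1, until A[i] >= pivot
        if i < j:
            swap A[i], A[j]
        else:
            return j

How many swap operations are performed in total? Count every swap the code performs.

pivot = A[0] = 2; i = -1, j = 8
j→7 (A[7]=2≤2), i→0 (A[0]=2≥2); i<j, swap → 2 5 5 5 5 2 3 2
j→5 (A[5]=2≤2), i→1 (A[1]=5≥2); i<j, swap → 2 2 5 5 5 5 3 2
j→1, i→2; i≥j, return j=1. A = 2 2 5 5 5 5 3 2

2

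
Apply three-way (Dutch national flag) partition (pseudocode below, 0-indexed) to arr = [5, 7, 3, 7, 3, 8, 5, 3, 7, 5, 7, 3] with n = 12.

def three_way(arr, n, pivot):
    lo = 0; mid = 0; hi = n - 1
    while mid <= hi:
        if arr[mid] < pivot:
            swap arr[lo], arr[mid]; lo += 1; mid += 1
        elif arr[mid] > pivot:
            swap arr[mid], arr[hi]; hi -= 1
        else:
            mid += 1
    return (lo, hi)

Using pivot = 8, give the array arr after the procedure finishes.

pivot = 8; lo=0, mid=0, hi=11
arr[mid]=5<8: swap arr[0],arr[0]; lo=1,mid=1 → [5, 7, 3, 7, 3, 8, 5, 3, 7, 5, 7, 3]
arr[mid]=7<8: swap arr[1],arr[1]; lo=2,mid=2 → [5, 7, 3, 7, 3, 8, 5, 3, 7, 5, 7, 3]
arr[mid]=3<8: swap arr[2],arr[2]; lo=3,mid=3 → [5, 7, 3, 7, 3, 8, 5, 3, 7, 5, 7, 3]
arr[mid]=7<8: swap arr[3],arr[3]; lo=4,mid=4 → [5, 7, 3, 7, 3, 8, 5, 3, 7, 5, 7, 3]
arr[mid]=3<8: swap arr[4],arr[4]; lo=5,mid=5 → [5, 7, 3, 7, 3, 8, 5, 3, 7, 5, 7, 3]
arr[mid]=8=8: mid=6
arr[mid]=5<8: swap arr[5],arr[6]; lo=6,mid=7 → [5, 7, 3, 7, 3, 5, 8, 3, 7, 5, 7, 3]
arr[mid]=3<8: swap arr[6],arr[7]; lo=7,mid=8 → [5, 7, 3, 7, 3, 5, 3, 8, 7, 5, 7, 3]
arr[mid]=7<8: swap arr[7],arr[8]; lo=8,mid=9 → [5, 7, 3, 7, 3, 5, 3, 7, 8, 5, 7, 3]
arr[mid]=5<8: swap arr[8],arr[9]; lo=9,mid=10 → [5, 7, 3, 7, 3, 5, 3, 7, 5, 8, 7, 3]
arr[mid]=7<8: swap arr[9],arr[10]; lo=10,mid=11 → [5, 7, 3, 7, 3, 5, 3, 7, 5, 7, 8, 3]
arr[mid]=3<8: swap arr[10],arr[11]; lo=11,mid=12 → [5, 7, 3, 7, 3, 5, 3, 7, 5, 7, 3, 8]
end: lo=11, hi=11; arr = [5, 7, 3, 7, 3, 5, 3, 7, 5, 7, 3, 8]

[5, 7, 3, 7, 3, 5, 3, 7, 5, 7, 3, 8]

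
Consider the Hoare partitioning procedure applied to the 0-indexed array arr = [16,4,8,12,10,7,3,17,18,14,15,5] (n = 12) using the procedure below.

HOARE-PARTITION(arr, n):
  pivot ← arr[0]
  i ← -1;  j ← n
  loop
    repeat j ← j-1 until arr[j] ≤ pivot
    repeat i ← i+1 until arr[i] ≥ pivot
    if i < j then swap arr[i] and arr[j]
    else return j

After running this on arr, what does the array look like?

[5,4,8,12,10,7,3,15,14,18,17,16]

pivot = arr[0] = 16; i = -1, j = 12
j→11 (arr[11]=5≤16), i→0 (arr[0]=16≥16); i<j, swap → [5,4,8,12,10,7,3,17,18,14,15,16]
j→10 (arr[10]=15≤16), i→7 (arr[7]=17≥16); i<j, swap → [5,4,8,12,10,7,3,15,18,14,17,16]
j→9 (arr[9]=14≤16), i→8 (arr[8]=18≥16); i<j, swap → [5,4,8,12,10,7,3,15,14,18,17,16]
j→8, i→9; i≥j, return j=8. arr = [5,4,8,12,10,7,3,15,14,18,17,16]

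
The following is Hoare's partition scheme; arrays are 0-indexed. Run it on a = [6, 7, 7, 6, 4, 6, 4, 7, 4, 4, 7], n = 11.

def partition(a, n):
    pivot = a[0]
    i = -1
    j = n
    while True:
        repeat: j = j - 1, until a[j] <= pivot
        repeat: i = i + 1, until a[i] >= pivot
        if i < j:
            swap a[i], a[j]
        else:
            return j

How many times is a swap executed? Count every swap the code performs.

pivot = a[0] = 6; i = -1, j = 11
j→9 (a[9]=4≤6), i→0 (a[0]=6≥6); i<j, swap → [4, 7, 7, 6, 4, 6, 4, 7, 4, 6, 7]
j→8 (a[8]=4≤6), i→1 (a[1]=7≥6); i<j, swap → [4, 4, 7, 6, 4, 6, 4, 7, 7, 6, 7]
j→6 (a[6]=4≤6), i→2 (a[2]=7≥6); i<j, swap → [4, 4, 4, 6, 4, 6, 7, 7, 7, 6, 7]
j→5 (a[5]=6≤6), i→3 (a[3]=6≥6); i<j, swap → [4, 4, 4, 6, 4, 6, 7, 7, 7, 6, 7]
j→4, i→5; i≥j, return j=4. a = [4, 4, 4, 6, 4, 6, 7, 7, 7, 6, 7]

4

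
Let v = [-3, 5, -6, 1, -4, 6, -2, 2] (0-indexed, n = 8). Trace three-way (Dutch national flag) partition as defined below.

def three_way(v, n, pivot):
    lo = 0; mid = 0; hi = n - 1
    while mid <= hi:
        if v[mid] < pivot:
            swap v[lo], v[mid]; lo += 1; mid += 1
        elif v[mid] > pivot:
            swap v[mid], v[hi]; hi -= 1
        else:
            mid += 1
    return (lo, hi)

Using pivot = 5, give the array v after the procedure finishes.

lo=0 mid=0 hi=7
-3<5: swap(0,0), lo=1 mid=1 ⇒ [-3, 5, -6, 1, -4, 6, -2, 2]
5=5: mid=2
-6<5: swap(1,2), lo=2 mid=3 ⇒ [-3, -6, 5, 1, -4, 6, -2, 2]
1<5: swap(2,3), lo=3 mid=4 ⇒ [-3, -6, 1, 5, -4, 6, -2, 2]
-4<5: swap(3,4), lo=4 mid=5 ⇒ [-3, -6, 1, -4, 5, 6, -2, 2]
6>5: swap(5,7), hi=6 ⇒ [-3, -6, 1, -4, 5, 2, -2, 6]
2<5: swap(4,5), lo=5 mid=6 ⇒ [-3, -6, 1, -4, 2, 5, -2, 6]
-2<5: swap(5,6), lo=6 mid=7 ⇒ [-3, -6, 1, -4, 2, -2, 5, 6]
done. lo=6 hi=6; v=[-3, -6, 1, -4, 2, -2, 5, 6]

[-3, -6, 1, -4, 2, -2, 5, 6]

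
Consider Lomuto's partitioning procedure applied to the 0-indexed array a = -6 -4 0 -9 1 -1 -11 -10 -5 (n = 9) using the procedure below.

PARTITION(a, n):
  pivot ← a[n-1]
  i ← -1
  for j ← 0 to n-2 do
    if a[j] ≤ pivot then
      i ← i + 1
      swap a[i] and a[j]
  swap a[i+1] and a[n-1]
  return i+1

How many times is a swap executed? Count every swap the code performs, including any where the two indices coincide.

5

pivot=-5, i=-1
j=0: -6≤-5, i=0, swap(0,0) ⇒ -6 -4 0 -9 1 -1 -11 -10 -5
j=1: -4>-5, skip
j=2: 0>-5, skip
j=3: -9≤-5, i=1, swap(1,3) ⇒ -6 -9 0 -4 1 -1 -11 -10 -5
j=4: 1>-5, skip
j=5: -1>-5, skip
j=6: -11≤-5, i=2, swap(2,6) ⇒ -6 -9 -11 -4 1 -1 0 -10 -5
j=7: -10≤-5, i=3, swap(3,7) ⇒ -6 -9 -11 -10 1 -1 0 -4 -5
swap(4,8) ⇒ -6 -9 -11 -10 -5 -1 0 -4 1; return 4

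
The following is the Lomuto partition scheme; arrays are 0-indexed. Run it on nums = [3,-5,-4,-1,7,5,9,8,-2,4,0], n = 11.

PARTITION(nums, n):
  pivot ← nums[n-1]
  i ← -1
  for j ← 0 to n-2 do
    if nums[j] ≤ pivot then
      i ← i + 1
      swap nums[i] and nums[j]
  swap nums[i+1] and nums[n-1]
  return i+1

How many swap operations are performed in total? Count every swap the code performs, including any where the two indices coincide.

5

pivot = nums[10] = 0; i = -1
j=0: nums[0]=3 > 0 → no swap
j=1: nums[1]=-5 ≤ 0 → i=0, swap nums[0],nums[1] → [-5,3,-4,-1,7,5,9,8,-2,4,0]
j=2: nums[2]=-4 ≤ 0 → i=1, swap nums[1],nums[2] → [-5,-4,3,-1,7,5,9,8,-2,4,0]
j=3: nums[3]=-1 ≤ 0 → i=2, swap nums[2],nums[3] → [-5,-4,-1,3,7,5,9,8,-2,4,0]
j=4: nums[4]=7 > 0 → no swap
j=5: nums[5]=5 > 0 → no swap
j=6: nums[6]=9 > 0 → no swap
j=7: nums[7]=8 > 0 → no swap
j=8: nums[8]=-2 ≤ 0 → i=3, swap nums[3],nums[8] → [-5,-4,-1,-2,7,5,9,8,3,4,0]
j=9: nums[9]=4 > 0 → no swap
final swap nums[4],nums[10] → [-5,-4,-1,-2,0,5,9,8,3,4,7]; return 4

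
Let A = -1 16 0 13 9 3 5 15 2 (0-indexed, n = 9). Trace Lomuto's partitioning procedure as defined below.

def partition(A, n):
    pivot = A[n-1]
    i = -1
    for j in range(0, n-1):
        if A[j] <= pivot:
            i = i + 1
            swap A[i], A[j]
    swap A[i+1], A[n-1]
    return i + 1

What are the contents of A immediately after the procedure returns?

-1 0 2 13 9 3 5 15 16

pivot=2, i=-1
j=0: -1≤2, i=0, swap(0,0) ⇒ -1 16 0 13 9 3 5 15 2
j=1: 16>2, skip
j=2: 0≤2, i=1, swap(1,2) ⇒ -1 0 16 13 9 3 5 15 2
j=3: 13>2, skip
j=4: 9>2, skip
j=5: 3>2, skip
j=6: 5>2, skip
j=7: 15>2, skip
swap(2,8) ⇒ -1 0 2 13 9 3 5 15 16; return 2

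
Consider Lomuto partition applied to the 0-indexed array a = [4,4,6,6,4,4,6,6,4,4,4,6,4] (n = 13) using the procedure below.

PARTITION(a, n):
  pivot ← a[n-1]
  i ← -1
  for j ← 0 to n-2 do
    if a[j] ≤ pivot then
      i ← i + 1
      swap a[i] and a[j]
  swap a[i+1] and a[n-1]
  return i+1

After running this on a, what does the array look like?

pivot = a[12] = 4; i = -1
j=0: a[0]=4 ≤ 4 → i=0, swap a[0],a[0] (no change) → [4,4,6,6,4,4,6,6,4,4,4,6,4]
j=1: a[1]=4 ≤ 4 → i=1, swap a[1],a[1] (no change) → [4,4,6,6,4,4,6,6,4,4,4,6,4]
j=2: a[2]=6 > 4 → no swap
j=3: a[3]=6 > 4 → no swap
j=4: a[4]=4 ≤ 4 → i=2, swap a[2],a[4] → [4,4,4,6,6,4,6,6,4,4,4,6,4]
j=5: a[5]=4 ≤ 4 → i=3, swap a[3],a[5] → [4,4,4,4,6,6,6,6,4,4,4,6,4]
j=6: a[6]=6 > 4 → no swap
j=7: a[7]=6 > 4 → no swap
j=8: a[8]=4 ≤ 4 → i=4, swap a[4],a[8] → [4,4,4,4,4,6,6,6,6,4,4,6,4]
j=9: a[9]=4 ≤ 4 → i=5, swap a[5],a[9] → [4,4,4,4,4,4,6,6,6,6,4,6,4]
j=10: a[10]=4 ≤ 4 → i=6, swap a[6],a[10] → [4,4,4,4,4,4,4,6,6,6,6,6,4]
j=11: a[11]=6 > 4 → no swap
final swap a[7],a[12] → [4,4,4,4,4,4,4,4,6,6,6,6,6]; return 7

[4,4,4,4,4,4,4,4,6,6,6,6,6]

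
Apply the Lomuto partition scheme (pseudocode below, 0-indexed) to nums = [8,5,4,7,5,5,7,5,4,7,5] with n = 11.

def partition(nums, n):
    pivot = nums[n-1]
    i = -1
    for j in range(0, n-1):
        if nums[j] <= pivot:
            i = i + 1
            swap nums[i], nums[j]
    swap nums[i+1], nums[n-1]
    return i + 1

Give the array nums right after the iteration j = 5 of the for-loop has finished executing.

pivot = nums[10] = 5; i = -1
j=0: nums[0]=8 > 5 → no swap
j=1: nums[1]=5 ≤ 5 → i=0, swap nums[0],nums[1] → [5,8,4,7,5,5,7,5,4,7,5]
j=2: nums[2]=4 ≤ 5 → i=1, swap nums[1],nums[2] → [5,4,8,7,5,5,7,5,4,7,5]
j=3: nums[3]=7 > 5 → no swap
j=4: nums[4]=5 ≤ 5 → i=2, swap nums[2],nums[4] → [5,4,5,7,8,5,7,5,4,7,5]
j=5: nums[5]=5 ≤ 5 → i=3, swap nums[3],nums[5] → [5,4,5,5,8,7,7,5,4,7,5]
(after j=5) nums = [5,4,5,5,8,7,7,5,4,7,5]

[5,4,5,5,8,7,7,5,4,7,5]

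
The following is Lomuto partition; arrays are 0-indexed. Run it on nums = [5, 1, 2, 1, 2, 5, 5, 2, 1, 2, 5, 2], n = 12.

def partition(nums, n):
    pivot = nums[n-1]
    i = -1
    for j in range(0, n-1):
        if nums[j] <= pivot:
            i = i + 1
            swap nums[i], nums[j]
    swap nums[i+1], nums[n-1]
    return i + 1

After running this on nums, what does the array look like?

[1, 2, 1, 2, 2, 1, 2, 2, 5, 5, 5, 5]

pivot=2, i=-1
j=0: 5>2, skip
j=1: 1≤2, i=0, swap(0,1) ⇒ [1, 5, 2, 1, 2, 5, 5, 2, 1, 2, 5, 2]
j=2: 2≤2, i=1, swap(1,2) ⇒ [1, 2, 5, 1, 2, 5, 5, 2, 1, 2, 5, 2]
j=3: 1≤2, i=2, swap(2,3) ⇒ [1, 2, 1, 5, 2, 5, 5, 2, 1, 2, 5, 2]
j=4: 2≤2, i=3, swap(3,4) ⇒ [1, 2, 1, 2, 5, 5, 5, 2, 1, 2, 5, 2]
j=5: 5>2, skip
j=6: 5>2, skip
j=7: 2≤2, i=4, swap(4,7) ⇒ [1, 2, 1, 2, 2, 5, 5, 5, 1, 2, 5, 2]
j=8: 1≤2, i=5, swap(5,8) ⇒ [1, 2, 1, 2, 2, 1, 5, 5, 5, 2, 5, 2]
j=9: 2≤2, i=6, swap(6,9) ⇒ [1, 2, 1, 2, 2, 1, 2, 5, 5, 5, 5, 2]
j=10: 5>2, skip
swap(7,11) ⇒ [1, 2, 1, 2, 2, 1, 2, 2, 5, 5, 5, 5]; return 7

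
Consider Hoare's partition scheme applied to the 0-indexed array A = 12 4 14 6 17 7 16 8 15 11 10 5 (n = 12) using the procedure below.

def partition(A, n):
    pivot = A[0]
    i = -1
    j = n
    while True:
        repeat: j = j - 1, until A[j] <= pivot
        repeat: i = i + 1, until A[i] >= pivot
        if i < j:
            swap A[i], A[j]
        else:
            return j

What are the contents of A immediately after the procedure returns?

5 4 10 6 11 7 8 16 15 17 14 12

pivot = A[0] = 12; i = -1, j = 12
j→11 (A[11]=5≤12), i→0 (A[0]=12≥12); i<j, swap → 5 4 14 6 17 7 16 8 15 11 10 12
j→10 (A[10]=10≤12), i→2 (A[2]=14≥12); i<j, swap → 5 4 10 6 17 7 16 8 15 11 14 12
j→9 (A[9]=11≤12), i→4 (A[4]=17≥12); i<j, swap → 5 4 10 6 11 7 16 8 15 17 14 12
j→7 (A[7]=8≤12), i→6 (A[6]=16≥12); i<j, swap → 5 4 10 6 11 7 8 16 15 17 14 12
j→6, i→7; i≥j, return j=6. A = 5 4 10 6 11 7 8 16 15 17 14 12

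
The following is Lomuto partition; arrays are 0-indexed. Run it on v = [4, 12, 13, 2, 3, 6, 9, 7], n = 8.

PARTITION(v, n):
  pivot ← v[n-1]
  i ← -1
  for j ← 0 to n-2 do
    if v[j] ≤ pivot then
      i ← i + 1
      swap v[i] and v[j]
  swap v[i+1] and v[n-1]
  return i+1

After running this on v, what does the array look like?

pivot = v[7] = 7; i = -1
j=0: v[0]=4 ≤ 7 → i=0, swap v[0],v[0] (no change) → [4, 12, 13, 2, 3, 6, 9, 7]
j=1: v[1]=12 > 7 → no swap
j=2: v[2]=13 > 7 → no swap
j=3: v[3]=2 ≤ 7 → i=1, swap v[1],v[3] → [4, 2, 13, 12, 3, 6, 9, 7]
j=4: v[4]=3 ≤ 7 → i=2, swap v[2],v[4] → [4, 2, 3, 12, 13, 6, 9, 7]
j=5: v[5]=6 ≤ 7 → i=3, swap v[3],v[5] → [4, 2, 3, 6, 13, 12, 9, 7]
j=6: v[6]=9 > 7 → no swap
final swap v[4],v[7] → [4, 2, 3, 6, 7, 12, 9, 13]; return 4

[4, 2, 3, 6, 7, 12, 9, 13]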